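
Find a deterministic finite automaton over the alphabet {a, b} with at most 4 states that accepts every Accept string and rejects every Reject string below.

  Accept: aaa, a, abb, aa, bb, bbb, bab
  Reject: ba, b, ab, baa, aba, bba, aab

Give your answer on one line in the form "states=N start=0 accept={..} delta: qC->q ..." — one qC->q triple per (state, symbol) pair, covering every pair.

states=3 start=0 accept={0,2} delta: 0a->0 0b->1 1a->1 1b->2 2a->1 2b->0

Fold the examples into a partial DFA from state 0: repeatedly fix the first undefined (state, symbol) met by the shortest-then-alphabetical prefix, trying targets in increasing order and rejecting any under which an Accept and a Reject string meet in one state with the same remainder; add a state when all current targets are rejected. Accepting states are where Accept strings end.
a: 0a undefined. 0a->0: ok.
b: 0b undefined. 0b->0: no, aaa/ba meet in 0. Open state 1: 0b->1.
ba: 1a undefined. 1a->0: no, aaa/ba meet in 0. 1a->1: ok.
bb: 1b undefined. 1b->0: no, aaa/bba meet in 0. 1b->1: no, abb/ba meet in 1. Open state 2: 1b->2.
bba: 2a undefined. 2a->0: no, aaa/bba meet in 0. 2a->1: ok.
bbb: 2b undefined. 2b->0: ok.
All examples now run through 3 states with every (state, symbol) defined. Accept strings end in {0,2}, Reject strings end in {1}; accept={0,2}.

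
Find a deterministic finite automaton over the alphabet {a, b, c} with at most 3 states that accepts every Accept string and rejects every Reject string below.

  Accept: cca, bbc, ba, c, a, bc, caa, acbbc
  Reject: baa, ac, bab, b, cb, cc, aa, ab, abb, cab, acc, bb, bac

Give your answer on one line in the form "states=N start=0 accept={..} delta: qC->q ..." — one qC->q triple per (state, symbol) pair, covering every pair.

Grow the machine one transition at a time. Run the examples from 0; the earliest place one falls off (shortest prefix, ties alphabetical) gets sent to the lowest-numbered state that keeps every Accept/Reject pair distinguishable — a pair clashes when both reach the same state with identical unread suffix — and to a fresh state only if none does.
a: 0a undefined. 0a->0: no, c/ac meet in 0 with "c" left. Open state 1: 0a->1.
b: 0b undefined. 0b->0: ok.
c: 0c undefined. 0c->0: no, bbc/b meet in 0. 0c->1: ok.
aa: 1a undefined. 1a->0: ok.
ab: 1b undefined. 1b->0: ok.
ac: 1c undefined. 1c->0: no, cca/acc meet in 1. 1c->1: no, cca/baa meet in 0. Open state 2: 1c->2.
acb: 2b undefined. 2b->0: ok.
acc: 2c undefined. 2c->0: ok.
cca: 2a undefined. 2a->0: no, cca/baa meet in 0. 2a->1: ok.
All examples now run through 3 states with every (state, symbol) defined. Accept strings end in {1}, Reject strings end in {0,2}; accept={1}.

states=3 start=0 accept={1} delta: 0a->1 0b->0 0c->1 1a->0 1b->0 1c->2 2a->1 2b->0 2c->0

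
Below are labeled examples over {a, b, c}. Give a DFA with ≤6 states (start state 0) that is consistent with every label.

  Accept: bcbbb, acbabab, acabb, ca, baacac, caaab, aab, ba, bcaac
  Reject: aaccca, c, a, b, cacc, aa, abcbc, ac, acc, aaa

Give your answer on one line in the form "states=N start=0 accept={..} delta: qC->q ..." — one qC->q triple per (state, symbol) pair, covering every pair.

states=5 start=0 accept={0,3} delta: 0a->1 0b->2 0c->2 1a->1 1b->0 1c->2 2a->3 2b->0 2c->4 3a->0 3b->1 3c->0 4a->2 4b->0 4c->0

Grow the machine one transition at a time. Run the examples from 0; the earliest place one falls off (shortest prefix, ties alphabetical) gets sent to the lowest-numbered state that keeps every Accept/Reject pair distinguishable — a pair clashes when both reach the same state with identical unread suffix — and to a fresh state only if none does.
a: 0a undefined. 0a->0: no, aab/b meet in 0 with "b" left. Open state 1: 0a->1.
b: 0b undefined. 0b->0: no, ba/a meet in 1. 0b->1: no, ba/aa meet in 1 with "a" left. Open state 2: 0b->2.
c: 0c undefined. 0c->0: no, ca/a meet in 1. 0c->1: no, ca/aa meet in 1 with "a" left. 0c->2: ok.
aa: 1a undefined. 1a->0: no, aab/c meet in 2. 1a->1: ok.
ab: 1b undefined. 1b->0: ok.
ac: 1c undefined. 1c->0: no, acabb/c meet in 2. 1c->1: no, acabb/c meet in 2. 1c->2: ok.
ba: 2a undefined. 2a->0: no, baacac/c meet in 2. 2a->1: no, acabb/c meet in 2. 2a->2: no, ca/c meet in 2. Open state 3: 2a->3.
bc: 2c undefined. 2c->0: no, ca/aaccca meet in 3. 2c->1: no, ca/aaccca meet in 3. 2c->2: no, ca/aaccca meet in 3. 2c->3: no, ca/acc meet in 3. Open state 4: 2c->4.
acb: 2b undefined. 2b->0: ok.
baa: 3a undefined. 3a->0: ok.
bca: 4a undefined. 4a->0: no, bcaac/c meet in 2. 4a->1: no, bcaac/c meet in 2. 4a->2: ok.
bcb: 4b undefined. 4b->0: ok.
cac: 3c undefined. 3c->0: ok.
acab: 3b undefined. 3b->0: no, acabb/c meet in 2. 3b->1: ok.
aaccc: 4c undefined. 4c->0: ok.
All examples now run through 5 states with every (state, symbol) defined. Accept strings end in {0,3}, Reject strings end in {1,2,4}; accept={0,3}.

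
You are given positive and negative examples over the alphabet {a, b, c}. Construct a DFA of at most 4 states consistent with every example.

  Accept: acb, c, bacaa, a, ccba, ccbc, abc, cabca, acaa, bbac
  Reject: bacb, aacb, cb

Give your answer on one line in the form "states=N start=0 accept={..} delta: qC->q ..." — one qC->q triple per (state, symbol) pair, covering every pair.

states=3 start=0 accept={1,2} delta: 0a->1 0b->1 0c->1 1a->0 1b->0 1c->2 2a->2 2b->2 2c->1

Grow the machine one transition at a time. Run the examples from 0; the earliest place one falls off (shortest prefix, ties alphabetical) gets sent to the lowest-numbered state that keeps every Accept/Reject pair distinguishable — a pair clashes when both reach the same state with identical unread suffix — and to a fresh state only if none does.
a: 0a undefined. 0a->0: no, acb/aacb meet in 0 with "cb" left. Open state 1: 0a->1.
b: 0b undefined. 0b->0: no, acb/bacb meet in 1 with "cb" left. 0b->1: ok.
c: 0c undefined. 0c->0: no, a/cb meet in 1. 0c->1: ok.
aa: 1a undefined. 1a->0: ok.
ab: 1b undefined. 1b->0: ok.
ac: 1c undefined. 1c->0: no, ccba/bacb meet in 0. 1c->1: no, acb/bacb meet in 0. Open state 2: 1c->2.
aca: 2a undefined. 2a->0: no, cabca/bacb meet in 0. 2a->1: no, acaa/bacb meet in 0. 2a->2: ok.
acb: 2b undefined. 2b->0: no, acb/bacb meet in 0. 2b->1: no, ccba/bacb meet in 0. 2b->2: ok.
ccbc: 2c undefined. 2c->0: no, ccbc/bacb meet in 0. 2c->1: ok.
All examples now run through 3 states with every (state, symbol) defined. Accept strings end in {1,2}, Reject strings end in {0}; accept={1,2}.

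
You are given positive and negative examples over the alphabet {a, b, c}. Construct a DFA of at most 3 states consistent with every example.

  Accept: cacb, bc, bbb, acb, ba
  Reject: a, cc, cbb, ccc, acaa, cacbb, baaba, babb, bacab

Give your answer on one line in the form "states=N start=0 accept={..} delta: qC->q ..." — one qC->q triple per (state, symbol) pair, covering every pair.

states=3 start=0 accept={1,2} delta: 0a->0 0b->1 0c->0 1a->2 1b->0 1c->1 2a->1 2b->1 2c->2

Grow the machine one transition at a time. Run the examples from 0; the earliest place one falls off (shortest prefix, ties alphabetical) gets sent to the lowest-numbered state that keeps every Accept/Reject pair distinguishable — a pair clashes when both reach the same state with identical unread suffix — and to a fresh state only if none does.
a: 0a undefined. 0a->0: ok.
b: 0b undefined. 0b->0: no, bbb/a meet in 0. Open state 1: 0b->1.
c: 0c undefined. 0c->0: ok.
ba: 1a undefined. 1a->0: no, cacb/bacab meet in 1. 1a->1: no, bbb/babb meet in 1 with "bb" left. Open state 2: 1a->2.
bb: 1b undefined. 1b->0: ok.
bc: 1c undefined. 1c->0: no, bc/a meet in 0. 1c->1: ok.
baa: 2a undefined. 2a->0: no, ba/baaba meet in 2. 2a->1: ok.
bab: 2b undefined. 2b->0: no, cacb/babb meet in 1. 2b->1: ok.
bac: 2c undefined. 2c->0: no, cacb/bacab meet in 1. 2c->1: no, cacb/bacab meet in 1. 2c->2: ok.
All examples now run through 3 states with every (state, symbol) defined. Accept strings end in {1,2}, Reject strings end in {0}; accept={1,2}.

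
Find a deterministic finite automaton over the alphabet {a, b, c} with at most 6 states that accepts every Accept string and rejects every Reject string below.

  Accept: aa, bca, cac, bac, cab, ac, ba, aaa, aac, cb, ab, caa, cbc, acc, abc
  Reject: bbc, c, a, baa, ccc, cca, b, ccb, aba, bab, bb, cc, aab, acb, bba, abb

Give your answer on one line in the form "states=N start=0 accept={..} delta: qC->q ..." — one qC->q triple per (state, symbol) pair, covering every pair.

states=6 start=0 accept={4,5} delta: 0a->1 0b->2 0c->3 1a->4 1b->5 1c->4 2a->5 2b->0 2c->1 3a->1 3b->4 3c->0 4a->4 4b->0 4c->4 5a->0 5b->0 5c->4

Grow the machine one transition at a time. Run the examples from 0; the earliest place one falls off (shortest prefix, ties alphabetical) gets sent to the lowest-numbered state that keeps every Accept/Reject pair distinguishable — a pair clashes when both reach the same state with identical unread suffix — and to a fresh state only if none does.
a: 0a undefined. 0a->0: no, aa/a meet in 0. Open state 1: 0a->1.
b: 0b undefined. 0b->0: no, aa/baa meet in 1 with "a" left. 0b->1: no, aaa/baa meet in 1 with "aa" left. Open state 2: 0b->2.
c: 0c undefined. 0c->0: no, cb/b meet in 2. 0c->1: no, cab/aab meet in 1 with "ab" left. 0c->2: no, bca/cca meet in 2 with "ca" left. Open state 3: 0c->3.
aa: 1a undefined. 1a->0: no, aaa/a meet in 1. 1a->1: no, aa/a meet in 1. 1a->2: no, aa/b meet in 2. 1a->3: no, aa/c meet in 3. Open state 4: 1a->4.
ab: 1b undefined. 1b->0: no, abc/c meet in 3. 1b->1: no, aa/aba meet in 4. 1b->2: no, ba/aba meet in 2 with "a" left. 1b->3: no, cb/abb meet in 3 with "b" left. 1b->4: no, aaa/aba meet in 4 with "a" left. Open state 5: 1b->5.
ac: 1c undefined. 1c->0: no, acc/c meet in 3. 1c->1: no, ac/a meet in 1. 1c->2: no, ac/b meet in 2. 1c->3: no, ac/c meet in 3. 1c->4: ok.
ba: 2a undefined. 2a->0: no, bac/c meet in 3. 2a->1: no, aa/baa meet in 4. 2a->2: no, ba/baa meet in 2. 2a->3: no, bac/cc meet in 3 with "c" left. 2a->4: no, aaa/baa meet in 4 with "a" left. 2a->5: ok.
bb: 2b undefined. 2b->0: ok.
bc: 2c undefined. 2c->0: no, bca/a meet in 1. 2c->1: ok.
ca: 3a undefined. 3a->0: no, cac/bbc meet in 3. 3a->1: ok.
cb: 3b undefined. 3b->0: no, cb/bb meet in 0. 3b->1: no, cb/a meet in 1. 3b->2: no, cb/b meet in 2. 3b->3: no, cb/bbc meet in 3. 3b->4: ok.
cc: 3c undefined. 3c->0: ok.
aaa: 4a undefined. 4a->0: no, aaa/bb meet in 0. 4a->1: no, aaa/a meet in 1. 4a->2: no, aaa/b meet in 2. 4a->3: no, aaa/bbc meet in 3. 4a->4: ok.
aab: 4b undefined. 4b->0: ok.
aac: 4c undefined. 4c->0: no, aac/bb meet in 0. 4c->1: no, aac/a meet in 1. 4c->2: no, aac/b meet in 2. 4c->3: no, aac/bbc meet in 3. 4c->4: ok.
aba: 5a undefined. 5a->0: ok.
abb: 5b undefined. 5b->0: ok.
abc: 5c undefined. 5c->0: no, bac/baa meet in 0. 5c->1: no, bac/a meet in 1. 5c->2: no, bac/b meet in 2. 5c->3: no, bac/bbc meet in 3. 5c->4: ok.
All examples now run through 6 states with every (state, symbol) defined. Accept strings end in {4,5}, Reject strings end in {0,1,2,3}; accept={4,5}.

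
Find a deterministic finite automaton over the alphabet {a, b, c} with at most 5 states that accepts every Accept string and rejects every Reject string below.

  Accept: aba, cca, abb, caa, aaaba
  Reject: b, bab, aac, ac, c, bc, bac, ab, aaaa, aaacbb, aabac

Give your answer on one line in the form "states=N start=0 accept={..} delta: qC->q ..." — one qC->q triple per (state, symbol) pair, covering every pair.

states=3 start=0 accept={2} delta: 0a->0 0b->1 0c->1 1a->2 1b->2 1c->1 2a->2 2b->0 2c->0

Grow the machine one transition at a time. Run the examples from 0; the earliest place one falls off (shortest prefix, ties alphabetical) gets sent to the lowest-numbered state that keeps every Accept/Reject pair distinguishable — a pair clashes when both reach the same state with identical unread suffix — and to a fresh state only if none does.
a: 0a undefined. 0a->0: ok.
b: 0b undefined. 0b->0: no, aba/b meet in 0. Open state 1: 0b->1.
c: 0c undefined. 0c->0: no, cca/aac meet in 0. 0c->1: ok.
ba: 1a undefined. 1a->0: no, aba/aaaa meet in 0. 1a->1: no, aba/b meet in 1. Open state 2: 1a->2.
bc: 1c undefined. 1c->0: no, cca/bc meet in 0. 1c->1: ok.
abb: 1b undefined. 1b->0: no, abb/aaaa meet in 0. 1b->1: no, abb/b meet in 1. 1b->2: ok.
bab: 2b undefined. 2b->0: ok.
bac: 2c undefined. 2c->0: ok.
caa: 2a undefined. 2a->0: no, caa/bab meet in 0. 2a->1: no, caa/b meet in 1. 2a->2: ok.
All examples now run through 3 states with every (state, symbol) defined. Accept strings end in {2}, Reject strings end in {0,1}; accept={2}.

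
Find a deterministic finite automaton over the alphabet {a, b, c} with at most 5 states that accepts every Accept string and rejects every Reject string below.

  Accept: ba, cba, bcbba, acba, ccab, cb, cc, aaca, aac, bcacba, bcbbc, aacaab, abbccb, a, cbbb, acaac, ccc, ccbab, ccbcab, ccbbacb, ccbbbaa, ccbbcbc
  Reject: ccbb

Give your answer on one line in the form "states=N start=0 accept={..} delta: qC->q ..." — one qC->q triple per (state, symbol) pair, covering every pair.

states=5 start=0 accept={0,1,2,3} delta: 0a->0 0b->0 0c->1 1a->0 1b->0 1c->2 2a->0 2b->3 2c->0 3a->0 3b->4 3c->0 4a->0 4b->0 4c->0

Grow the machine one transition at a time. Run the examples from 0; the earliest place one falls off (shortest prefix, ties alphabetical) gets sent to the lowest-numbered state that keeps every Accept/Reject pair distinguishable — a pair clashes when both reach the same state with identical unread suffix — and to a fresh state only if none does.
a: 0a undefined. 0a->0: ok.
b: 0b undefined. 0b->0: ok.
c: 0c undefined. 0c->0: no, ba/ccbb meet in 0. Open state 1: 0c->1.
cb: 1b undefined. 1b->0: ok.
cc: 1c undefined. 1c->0: no, ba/ccbb meet in 0. 1c->1: no, ba/ccbb meet in 0. Open state 2: 1c->2.
aca: 1a undefined. 1a->0: ok.
cca: 2a undefined. 2a->0: ok.
ccb: 2b undefined. 2b->0: no, ba/ccbb meet in 0. 2b->1: no, ba/ccbb meet in 0. 2b->2: no, cc/ccbb meet in 2. Open state 3: 2b->3.
ccc: 2c undefined. 2c->0: ok.
ccba: 3a undefined. 3a->0: ok.
ccbb: 3b undefined. 3b->0: no, ba/ccbb meet in 0. 3b->1: no, aac/ccbb meet in 1. 3b->2: no, cc/ccbb meet in 2. 3b->3: no, abbccb/ccbb meet in 3. Open state 4: 3b->4.
ccbc: 3c undefined. 3c->0: ok.
ccbba: 4a undefined. 4a->0: ok.
ccbbb: 4b undefined. 4b->0: ok.
ccbbc: 4c undefined. 4c->0: ok.
All examples now run through 5 states with every (state, symbol) defined. Accept strings end in {0,1,2,3}, Reject strings end in {4}; accept={0,1,2,3}.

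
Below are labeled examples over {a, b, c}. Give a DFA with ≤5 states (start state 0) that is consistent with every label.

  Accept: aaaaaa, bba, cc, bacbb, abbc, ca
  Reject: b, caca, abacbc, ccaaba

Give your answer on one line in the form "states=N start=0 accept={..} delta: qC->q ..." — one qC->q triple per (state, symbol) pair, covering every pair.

Fold the examples into a partial DFA from state 0: repeatedly fix the first undefined (state, symbol) met by the shortest-then-alphabetical prefix, trying targets in increasing order and rejecting any under which an Accept and a Reject string meet in one state with the same remainder; add a state when all current targets are rejected. Accepting states are where Accept strings end.
a: 0a undefined. 0a->0: ok.
b: 0b undefined. 0b->0: no, aaaaaa/b meet in 0. Open state 1: 0b->1.
c: 0c undefined. 0c->0: no, aaaaaa/caca meet in 0. 0c->1: ok.
ba: 1a undefined. 1a->0: no, aaaaaa/caca meet in 0. 1a->1: no, ca/b meet in 1. Open state 2: 1a->2.
bb: 1b undefined. 1b->0: no, abbc/b meet in 1. 1b->1: ok.
cc: 1c undefined. 1c->0: no, bba/ccaaba meet in 2. 1c->1: no, cc/b meet in 1. 1c->2: ok.
bac: 2c undefined. 2c->0: no, aaaaaa/caca meet in 0. 2c->1: no, bba/caca meet in 2. 2c->2: ok.
cca: 2a undefined. 2a->0: no, aaaaaa/caca meet in 0. 2a->1: ok.
bacb: 2b undefined. 2b->0: no, aaaaaa/ccaaba meet in 0. 2b->1: no, bba/abacbc meet in 2. 2b->2: no, bba/abacbc meet in 2. Open state 3: 2b->3.
bacbb: 3b undefined. 3b->0: ok.
abacbc: 3c undefined. 3c->0: no, aaaaaa/abacbc meet in 0. 3c->1: ok.
ccaaba: 3a undefined. 3a->0: no, aaaaaa/ccaaba meet in 0. 3a->1: ok.
All examples now run through 4 states with every (state, symbol) defined. Accept strings end in {0,2}, Reject strings end in {1}; accept={0,2}.

states=4 start=0 accept={0,2} delta: 0a->0 0b->1 0c->1 1a->2 1b->1 1c->2 2a->1 2b->3 2c->2 3a->1 3b->0 3c->1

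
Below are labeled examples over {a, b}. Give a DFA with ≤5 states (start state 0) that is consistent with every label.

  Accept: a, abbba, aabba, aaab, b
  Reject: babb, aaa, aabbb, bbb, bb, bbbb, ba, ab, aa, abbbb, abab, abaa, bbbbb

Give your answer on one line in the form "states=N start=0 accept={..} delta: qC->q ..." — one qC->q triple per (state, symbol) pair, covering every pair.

State merging on the prefix tree: take the shortest (then alphabetical) example prefix whose next move is undefined and point that move at state 0, else 1, else 2, ...; a target is out if some Accept/Reject pair would then sit in one state with the same input left (inseparable). If every existing state is out, open a new one.
a: 0a undefined. 0a->0: no, a/aaa meet in 0. Open state 1: 0a->1.
b: 0b undefined. 0b->0: no, a/ba meet in 1. 0b->1: ok.
aa: 1a undefined. 1a->0: no, a/aaa meet in 1. 1a->1: no, a/aaa meet in 1. Open state 2: 1a->2.
ab: 1b undefined. 1b->0: no, a/bbb meet in 1. 1b->1: no, a/bbb meet in 1. 1b->2: no, aaab/abab meet in 2 with "ab" left. Open state 3: 1b->3.
aaa: 2a undefined. 2a->0: ok.
aab: 2b undefined. 2b->0: no, a/babb meet in 1. 2b->1: ok.
aba: 3a undefined. 3a->0: no, a/abab meet in 1. 3a->1: ok.
abb: 3b undefined. 3b->0: no, a/bbbb meet in 1. 3b->1: no, a/aabbb meet in 1. 3b->2: no, a/bbbb meet in 1. 3b->3: ok.
All examples now run through 4 states with every (state, symbol) defined. Accept strings end in {1}, Reject strings end in {0,2,3}; accept={1}.

states=4 start=0 accept={1} delta: 0a->1 0b->1 1a->2 1b->3 2a->0 2b->1 3a->1 3b->3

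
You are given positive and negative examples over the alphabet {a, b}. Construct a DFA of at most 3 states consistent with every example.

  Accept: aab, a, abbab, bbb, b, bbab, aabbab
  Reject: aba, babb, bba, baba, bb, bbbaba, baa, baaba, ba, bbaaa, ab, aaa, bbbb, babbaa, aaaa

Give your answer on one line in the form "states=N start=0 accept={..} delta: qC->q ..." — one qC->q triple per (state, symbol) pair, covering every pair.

states=3 start=0 accept={1} delta: 0a->1 0b->1 1a->2 1b->2 2a->2 2b->1

Grow the machine one transition at a time. Run the examples from 0; the earliest place one falls off (shortest prefix, ties alphabetical) gets sent to the lowest-numbered state that keeps every Accept/Reject pair distinguishable — a pair clashes when both reach the same state with identical unread suffix — and to a fresh state only if none does.
a: 0a undefined. 0a->0: no, aab/ab meet in 0 with "b" left. Open state 1: 0a->1.
b: 0b undefined. 0b->0: no, a/bba meet in 1. 0b->1: ok.
aa: 1a undefined. 1a->0: no, aab/baa meet in 1. 1a->1: no, aab/bb meet in 1 with "b" left. Open state 2: 1a->2.
ab: 1b undefined. 1b->0: no, a/aba meet in 1. 1b->1: no, a/bb meet in 1. 1b->2: ok.
aaa: 2a undefined. 2a->0: no, a/aaaa meet in 1. 2a->1: no, a/aba meet in 1. 2a->2: ok.
aab: 2b undefined. 2b->0: no, a/babb meet in 1. 2b->1: ok.
All examples now run through 3 states with every (state, symbol) defined. Accept strings end in {1}, Reject strings end in {2}; accept={1}.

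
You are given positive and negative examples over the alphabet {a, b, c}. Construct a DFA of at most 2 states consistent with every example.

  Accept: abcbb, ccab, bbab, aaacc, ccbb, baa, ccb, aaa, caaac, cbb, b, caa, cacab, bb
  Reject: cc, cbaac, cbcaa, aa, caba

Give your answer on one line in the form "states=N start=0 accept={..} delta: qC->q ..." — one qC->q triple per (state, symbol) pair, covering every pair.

State merging on the prefix tree: take the shortest (then alphabetical) example prefix whose next move is undefined and point that move at state 0, else 1, else 2, ...; a target is out if some Accept/Reject pair would then sit in one state with the same input left (inseparable). If every existing state is out, open a new one.
a: 0a undefined. 0a->0: no, aaacc/cc meet in 0 with "cc" left. Open state 1: 0a->1.
b: 0b undefined. 0b->0: no, baa/aa meet in 1 with "a" left. 0b->1: ok.
c: 0c undefined. 0c->0: no, caaac/cbaac meet in 1 with "aac" left. 0c->1: ok.
aa: 1a undefined. 1a->0: ok.
ab: 1b undefined. 1b->0: no, abcbb/cbaac meet in 1. 1b->1: ok.
cc: 1c undefined. 1c->0: ok.
All examples now run through 2 states with every (state, symbol) defined. Accept strings end in {1}, Reject strings end in {0}; accept={1}.

states=2 start=0 accept={1} delta: 0a->1 0b->1 0c->1 1a->0 1b->1 1c->0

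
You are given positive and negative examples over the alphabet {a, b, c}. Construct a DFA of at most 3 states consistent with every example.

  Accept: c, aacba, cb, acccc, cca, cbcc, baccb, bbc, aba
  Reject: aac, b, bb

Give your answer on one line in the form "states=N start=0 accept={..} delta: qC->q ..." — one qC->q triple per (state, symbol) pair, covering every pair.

states=2 start=0 accept={1} delta: 0a->1 0b->0 0c->1 1a->1 1b->1 1c->0

State merging on the prefix tree: take the shortest (then alphabetical) example prefix whose next move is undefined and point that move at state 0, else 1, else 2, ...; a target is out if some Accept/Reject pair would then sit in one state with the same input left (inseparable). If every existing state is out, open a new one.
a: 0a undefined. 0a->0: no, c/aac meet in 0 with "c" left. Open state 1: 0a->1.
b: 0b undefined. 0b->0: ok.
c: 0c undefined. 0c->0: no, c/b meet in 0. 0c->1: ok.
aa: 1a undefined. 1a->0: no, c/aac meet in 1. 1a->1: ok.
ab: 1b undefined. 1b->0: no, cb/b meet in 0. 1b->1: ok.
ac: 1c undefined. 1c->0: ok.
All examples now run through 2 states with every (state, symbol) defined. Accept strings end in {1}, Reject strings end in {0}; accept={1}.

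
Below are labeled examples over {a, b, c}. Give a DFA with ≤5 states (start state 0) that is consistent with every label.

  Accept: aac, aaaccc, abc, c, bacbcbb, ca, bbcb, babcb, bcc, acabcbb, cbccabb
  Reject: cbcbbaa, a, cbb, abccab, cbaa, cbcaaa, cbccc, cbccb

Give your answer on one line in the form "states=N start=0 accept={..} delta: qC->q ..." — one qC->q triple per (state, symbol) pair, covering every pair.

Fold the examples into a partial DFA from state 0: repeatedly fix the first undefined (state, symbol) met by the shortest-then-alphabetical prefix, trying targets in increasing order and rejecting any under which an Accept and a Reject string meet in one state with the same remainder; add a state when all current targets are rejected. Accepting states are where Accept strings end.
a: 0a undefined. 0a->0: ok.
b: 0b undefined. 0b->0: ok.
c: 0c undefined. 0c->0: no, aac/cbcbbaa meet in 0. Open state 1: 0c->1.
ca: 1a undefined. 1a->0: no, ca/a meet in 0. 1a->1: ok.
cb: 1b undefined. 1b->0: no, aac/cbcaaa meet in 1. 1b->1: no, aac/cbb meet in 1. Open state 2: 1b->2.
bcc: 1c undefined. 1c->0: no, bcc/a meet in 0. 1c->1: no, bbcb/abccab meet in 2. 1c->2: ok.
cba: 2a undefined. 2a->0: ok.
cbb: 2b undefined. 2b->0: ok.
cbc: 2c undefined. 2c->0: no, aaaccc/cbcbbaa meet in 0. 2c->1: no, aac/cbcaaa meet in 1. 2c->2: no, aaaccc/cbccc meet in 2. Open state 3: 2c->3.
cbca: 3a undefined. 3a->0: ok.
cbcb: 3b undefined. 3b->0: no, bacbcbb/cbcbbaa meet in 0. 3b->1: ok.
cbcc: 3c undefined. 3c->0: no, aac/cbccc meet in 1. 3c->1: no, bacbcbb/cbccc meet in 2. 3c->2: no, aaaccc/cbccc meet in 3. 3c->3: no, aac/cbccb meet in 1. Open state 4: 3c->4.
cbcca: 4a undefined. 4a->0: no, cbccabb/cbcbbaa meet in 0. 4a->1: no, cbccabb/cbcbbaa meet in 0. 4a->2: no, cbccabb/cbcbbaa meet in 0. 4a->3: ok.
cbccb: 4b undefined. 4b->0: ok.
cbccc: 4c undefined. 4c->0: ok.
All examples now run through 5 states with every (state, symbol) defined. Accept strings end in {1,2,3}, Reject strings end in {0}; accept={1,2,3}.

states=5 start=0 accept={1,2,3} delta: 0a->0 0b->0 0c->1 1a->1 1b->2 1c->2 2a->0 2b->0 2c->3 3a->0 3b->1 3c->4 4a->3 4b->0 4c->0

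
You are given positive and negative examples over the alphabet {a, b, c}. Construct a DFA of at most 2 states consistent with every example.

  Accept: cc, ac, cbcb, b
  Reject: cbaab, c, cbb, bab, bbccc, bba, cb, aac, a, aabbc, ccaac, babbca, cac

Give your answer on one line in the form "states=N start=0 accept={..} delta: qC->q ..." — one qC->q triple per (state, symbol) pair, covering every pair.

states=2 start=0 accept={0} delta: 0a->1 0b->0 0c->1 1a->0 1b->1 1c->0

State merging on the prefix tree: take the shortest (then alphabetical) example prefix whose next move is undefined and point that move at state 0, else 1, else 2, ...; a target is out if some Accept/Reject pair would then sit in one state with the same input left (inseparable). If every existing state is out, open a new one.
a: 0a undefined. 0a->0: no, ac/c meet in 0 with "c" left. Open state 1: 0a->1.
b: 0b undefined. 0b->0: ok.
c: 0c undefined. 0c->0: no, cc/c meet in 0. 0c->1: ok.
aa: 1a undefined. 1a->0: ok.
ac: 1c undefined. 1c->0: ok.
cb: 1b undefined. 1b->0: no, cc/cbaab meet in 0. 1b->1: ok.
All examples now run through 2 states with every (state, symbol) defined. Accept strings end in {0}, Reject strings end in {1}; accept={0}.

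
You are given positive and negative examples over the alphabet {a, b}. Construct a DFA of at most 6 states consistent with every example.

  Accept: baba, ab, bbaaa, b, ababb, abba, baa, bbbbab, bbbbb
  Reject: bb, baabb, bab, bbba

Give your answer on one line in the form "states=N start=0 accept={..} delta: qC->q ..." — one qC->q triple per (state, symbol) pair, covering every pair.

states=4 start=0 accept={0,1} delta: 0a->0 0b->1 1a->2 1b->3 2a->0 2b->3 3a->0 3b->1

Grow the machine one transition at a time. Run the examples from 0; the earliest place one falls off (shortest prefix, ties alphabetical) gets sent to the lowest-numbered state that keeps every Accept/Reject pair distinguishable — a pair clashes when both reach the same state with identical unread suffix — and to a fresh state only if none does.
a: 0a undefined. 0a->0: ok.
b: 0b undefined. 0b->0: no, baba/bb meet in 0. Open state 1: 0b->1.
ba: 1a undefined. 1a->0: no, ab/bab meet in 1. 1a->1: no, ababb/baabb meet in 1 with "bb" left. Open state 2: 1a->2.
bb: 1b undefined. 1b->0: no, bbaaa/bb meet in 0. 1b->1: no, ab/bb meet in 1. 1b->2: no, baba/bbba meet in 2 with "ba" left. Open state 3: 1b->3.
baa: 2a undefined. 2a->0: ok.
bab: 2b undefined. 2b->0: no, baba/bab meet in 0. 2b->1: no, ab/bab meet in 1. 2b->2: no, ababb/bab meet in 2. 2b->3: ok.
bba: 3a undefined. 3a->0: ok.
bbb: 3b undefined. 3b->0: no, baba/bbba meet in 0. 3b->1: ok.
All examples now run through 4 states with every (state, symbol) defined. Accept strings end in {0,1}, Reject strings end in {2,3}; accept={0,1}.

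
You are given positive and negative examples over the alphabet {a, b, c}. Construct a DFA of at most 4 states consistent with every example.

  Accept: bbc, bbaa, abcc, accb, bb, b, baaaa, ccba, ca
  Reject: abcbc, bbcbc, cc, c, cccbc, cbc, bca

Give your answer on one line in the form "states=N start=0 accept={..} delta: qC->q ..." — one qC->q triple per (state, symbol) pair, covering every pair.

states=4 start=0 accept={0,1,3} delta: 0a->0 0b->1 0c->2 1a->0 1b->1 1c->3 2a->0 2b->0 2c->2 3a->2 3b->0 3c->0

Grow the machine one transition at a time. Run the examples from 0; the earliest place one falls off (shortest prefix, ties alphabetical) gets sent to the lowest-numbered state that keeps every Accept/Reject pair distinguishable — a pair clashes when both reach the same state with identical unread suffix — and to a fresh state only if none does.
a: 0a undefined. 0a->0: ok.
b: 0b undefined. 0b->0: no, bbc/c meet in 0 with "c" left. Open state 1: 0b->1.
c: 0c undefined. 0c->0: no, ca/cc meet in 0. 0c->1: no, bbc/cbc meet in 1 with "bc" left. Open state 2: 0c->2.
ba: 1a undefined. 1a->0: ok.
bb: 1b undefined. 1b->0: no, bbc/c meet in 2. 1b->1: ok.
bc: 1c undefined. 1c->0: no, bbc/abcbc meet in 0. 1c->1: no, bbc/abcbc meet in 1. 1c->2: no, bbc/c meet in 2. Open state 3: 1c->3.
ca: 2a undefined. 2a->0: ok.
cb: 2b undefined. 2b->0: ok.
cc: 2c undefined. 2c->0: no, bbaa/cc meet in 0. 2c->1: no, accb/cc meet in 1. 2c->2: ok.
bca: 3a undefined. 3a->0: no, bbaa/bca meet in 0. 3a->1: no, bb/bca meet in 1. 3a->2: ok.
abcb: 3b undefined. 3b->0: ok.
abcc: 3c undefined. 3c->0: ok.
All examples now run through 4 states with every (state, symbol) defined. Accept strings end in {0,1,3}, Reject strings end in {2}; accept={0,1,3}.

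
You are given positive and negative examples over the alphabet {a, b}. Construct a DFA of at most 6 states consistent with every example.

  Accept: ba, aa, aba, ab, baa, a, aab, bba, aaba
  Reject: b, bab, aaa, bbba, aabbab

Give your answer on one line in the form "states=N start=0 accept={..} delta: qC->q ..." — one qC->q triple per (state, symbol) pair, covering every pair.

states=5 start=0 accept={0,1,3} delta: 0a->1 0b->2 1a->3 1b->0 2a->0 2b->4 3a->2 3b->0 4a->0 4b->3

Fold the examples into a partial DFA from state 0: repeatedly fix the first undefined (state, symbol) met by the shortest-then-alphabetical prefix, trying targets in increasing order and rejecting any under which an Accept and a Reject string meet in one state with the same remainder; add a state when all current targets are rejected. Accepting states are where Accept strings end.
a: 0a undefined. 0a->0: no, aa/aaa meet in 0. Open state 1: 0a->1.
b: 0b undefined. 0b->0: no, ba/bbba meet in 1. 0b->1: no, baa/aaa meet in 1 with "aa" left. Open state 2: 0b->2.
aa: 1a undefined. 1a->0: no, a/aaa meet in 1. 1a->1: no, aa/aaa meet in 1. 1a->2: no, ba/aaa meet in 2 with "a" left. Open state 3: 1a->3.
ab: 1b undefined. 1b->0: ok.
ba: 2a undefined. 2a->0: ok.
bb: 2b undefined. 2b->0: no, ba/bbba meet in 0. 2b->1: no, aba/bbba meet in 1. 2b->2: no, ba/bbba meet in 0. 2b->3: no, bba/aaa meet in 3 with "a" left. Open state 4: 2b->4.
aaa: 3a undefined. 3a->0: no, ba/aaa meet in 0. 3a->1: no, aba/aaa meet in 1. 3a->2: ok.
aab: 3b undefined. 3b->0: ok.
bba: 4a undefined. 4a->0: ok.
bbb: 4b undefined. 4b->0: no, aba/bbba meet in 1. 4b->1: no, aa/bbba meet in 3. 4b->2: no, ba/bbba meet in 0. 4b->3: ok.
All examples now run through 5 states with every (state, symbol) defined. Accept strings end in {0,1,3}, Reject strings end in {2}; accept={0,1,3}.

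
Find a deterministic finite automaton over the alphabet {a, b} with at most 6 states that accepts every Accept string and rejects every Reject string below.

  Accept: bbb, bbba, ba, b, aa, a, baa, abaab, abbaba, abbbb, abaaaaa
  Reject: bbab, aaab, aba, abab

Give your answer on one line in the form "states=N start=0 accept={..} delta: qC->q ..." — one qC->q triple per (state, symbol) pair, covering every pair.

states=4 start=0 accept={0,1} delta: 0a->1 0b->0 1a->0 1b->2 2a->3 2b->1 3a->0 3b->2

Fold the examples into a partial DFA from state 0: repeatedly fix the first undefined (state, symbol) met by the shortest-then-alphabetical prefix, trying targets in increasing order and rejecting any under which an Accept and a Reject string meet in one state with the same remainder; add a state when all current targets are rejected. Accepting states are where Accept strings end.
a: 0a undefined. 0a->0: no, ba/aba meet in 0 with "ba" left. Open state 1: 0a->1.
b: 0b undefined. 0b->0: ok.
aa: 1a undefined. 1a->0: ok.
ab: 1b undefined. 1b->0: no, bbb/bbab meet in 0. 1b->1: no, bbb/aba meet in 0. Open state 2: 1b->2.
aba: 2a undefined. 2a->0: no, bbb/aba meet in 0. 2a->1: no, bbba/aba meet in 1. 2a->2: no, abaab/abab meet in 2 with "b" left. Open state 3: 2a->3.
abb: 2b undefined. 2b->0: no, abbaba/aba meet in 3. 2b->1: ok.
abaa: 3a undefined. 3a->0: ok.
abab: 3b undefined. 3b->0: no, bbb/abab meet in 0. 3b->1: no, bbba/abab meet in 1. 3b->2: ok.
All examples now run through 4 states with every (state, symbol) defined. Accept strings end in {0,1}, Reject strings end in {2,3}; accept={0,1}.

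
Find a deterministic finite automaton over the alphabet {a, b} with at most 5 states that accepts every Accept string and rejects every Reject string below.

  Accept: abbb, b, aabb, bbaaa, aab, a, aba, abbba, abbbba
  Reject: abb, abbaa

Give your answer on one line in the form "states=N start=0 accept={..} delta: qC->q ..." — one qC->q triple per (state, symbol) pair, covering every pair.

states=4 start=0 accept={0,1} delta: 0a->1 0b->0 1a->0 1b->2 2a->0 2b->3 3a->3 3b->0

Fold the examples into a partial DFA from state 0: repeatedly fix the first undefined (state, symbol) met by the shortest-then-alphabetical prefix, trying targets in increasing order and rejecting any under which an Accept and a Reject string meet in one state with the same remainder; add a state when all current targets are rejected. Accepting states are where Accept strings end.
a: 0a undefined. 0a->0: no, aabb/abb meet in 0 with "bb" left. Open state 1: 0a->1.
b: 0b undefined. 0b->0: ok.
aa: 1a undefined. 1a->0: ok.
ab: 1b undefined. 1b->0: no, abbb/abb meet in 0. 1b->1: no, abbb/abb meet in 1. Open state 2: 1b->2.
aba: 2a undefined. 2a->0: ok.
abb: 2b undefined. 2b->0: no, abbb/abb meet in 0. 2b->1: no, bbaaa/abb meet in 1. 2b->2: no, abbb/abb meet in 2. Open state 3: 2b->3.
abba: 3a undefined. 3a->0: no, bbaaa/abbaa meet in 1. 3a->1: no, b/abbaa meet in 0. 3a->2: no, b/abbaa meet in 0. 3a->3: ok.
abbb: 3b undefined. 3b->0: ok.
All examples now run through 4 states with every (state, symbol) defined. Accept strings end in {0,1}, Reject strings end in {3}; accept={0,1}.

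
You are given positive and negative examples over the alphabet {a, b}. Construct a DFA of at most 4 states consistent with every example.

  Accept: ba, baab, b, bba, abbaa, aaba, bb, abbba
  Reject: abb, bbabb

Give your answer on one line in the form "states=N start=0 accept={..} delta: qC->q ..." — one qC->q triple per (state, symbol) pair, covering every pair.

Fold the examples into a partial DFA from state 0: repeatedly fix the first undefined (state, symbol) met by the shortest-then-alphabetical prefix, trying targets in increasing order and rejecting any under which an Accept and a Reject string meet in one state with the same remainder; add a state when all current targets are rejected. Accepting states are where Accept strings end.
a: 0a undefined. 0a->0: no, bb/abb meet in 0 with "bb" left. Open state 1: 0a->1.
b: 0b undefined. 0b->0: ok.
aa: 1a undefined. 1a->0: ok.
ab: 1b undefined. 1b->0: no, baab/abb meet in 0. 1b->1: no, ba/abb meet in 1. Open state 2: 1b->2.
abb: 2b undefined. 2b->0: no, baab/abb meet in 0. 2b->1: no, ba/abb meet in 1. 2b->2: ok.
abba: 2a undefined. 2a->0: ok.
All examples now run through 3 states with every (state, symbol) defined. Accept strings end in {0,1}, Reject strings end in {2}; accept={0,1}.

states=3 start=0 accept={0,1} delta: 0a->1 0b->0 1a->0 1b->2 2a->0 2b->2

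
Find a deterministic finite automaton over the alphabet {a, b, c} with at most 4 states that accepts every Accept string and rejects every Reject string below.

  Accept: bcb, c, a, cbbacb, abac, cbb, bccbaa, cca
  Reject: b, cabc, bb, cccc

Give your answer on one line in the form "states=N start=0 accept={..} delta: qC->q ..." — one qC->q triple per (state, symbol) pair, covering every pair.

states=4 start=0 accept={0,2} delta: 0a->0 0b->1 0c->2 1a->0 1b->1 1c->2 2a->2 2b->2 2c->3 3a->0 3b->0 3c->2

State merging on the prefix tree: take the shortest (then alphabetical) example prefix whose next move is undefined and point that move at state 0, else 1, else 2, ...; a target is out if some Accept/Reject pair would then sit in one state with the same input left (inseparable). If every existing state is out, open a new one.
a: 0a undefined. 0a->0: ok.
b: 0b undefined. 0b->0: no, a/b meet in 0. Open state 1: 0b->1.
c: 0c undefined. 0c->0: no, c/cccc meet in 0. 0c->1: no, c/b meet in 1. Open state 2: 0c->2.
bb: 1b undefined. 1b->0: no, a/bb meet in 0. 1b->1: ok.
bc: 1c undefined. 1c->0: no, bcb/b meet in 1. 1c->1: no, bcb/b meet in 1. 1c->2: ok.
ca: 2a undefined. 2a->0: no, c/cabc meet in 2. 2a->1: no, c/cabc meet in 2. 2a->2: ok.
cb: 2b undefined. 2b->0: no, c/cabc meet in 2. 2b->1: no, bcb/b meet in 1. 2b->2: ok.
cc: 2c undefined. 2c->0: no, a/cabc meet in 0. 2c->1: no, cbbacb/b meet in 1. 2c->2: no, bcb/cabc meet in 2. Open state 3: 2c->3.
aba: 1a undefined. 1a->0: ok.
cca: 3a undefined. 3a->0: ok.
ccc: 3c undefined. 3c->0: no, bcb/cccc meet in 2. 3c->1: no, bcb/cccc meet in 2. 3c->2: ok.
bccb: 3b undefined. 3b->0: ok.
All examples now run through 4 states with every (state, symbol) defined. Accept strings end in {0,2}, Reject strings end in {1,3}; accept={0,2}.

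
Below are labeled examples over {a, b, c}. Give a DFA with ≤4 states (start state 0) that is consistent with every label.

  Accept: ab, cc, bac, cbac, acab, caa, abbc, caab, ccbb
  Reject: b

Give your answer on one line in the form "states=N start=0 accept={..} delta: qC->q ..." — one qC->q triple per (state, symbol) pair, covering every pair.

states=2 start=0 accept={1} delta: 0a->1 0b->0 0c->1 1a->1 1b->1 1c->1

Fold the examples into a partial DFA from state 0: repeatedly fix the first undefined (state, symbol) met by the shortest-then-alphabetical prefix, trying targets in increasing order and rejecting any under which an Accept and a Reject string meet in one state with the same remainder; add a state when all current targets are rejected. Accepting states are where Accept strings end.
a: 0a undefined. 0a->0: no, ab/b meet in 0 with "b" left. Open state 1: 0a->1.
b: 0b undefined. 0b->0: ok.
c: 0c undefined. 0c->0: no, cc/b meet in 0. 0c->1: ok.
ab: 1b undefined. 1b->0: no, ab/b meet in 0. 1b->1: ok.
ac: 1c undefined. 1c->0: no, cc/b meet in 0. 1c->1: ok.
ca: 1a undefined. 1a->0: no, acab/b meet in 0. 1a->1: ok.
All examples now run through 2 states with every (state, symbol) defined. Accept strings end in {1}, Reject strings end in {0}; accept={1}.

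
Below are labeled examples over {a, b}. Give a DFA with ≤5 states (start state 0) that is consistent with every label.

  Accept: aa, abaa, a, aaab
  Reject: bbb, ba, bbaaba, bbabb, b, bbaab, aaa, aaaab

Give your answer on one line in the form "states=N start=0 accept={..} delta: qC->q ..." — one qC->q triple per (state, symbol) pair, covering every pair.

states=5 start=0 accept={1,3} delta: 0a->1 0b->2 1a->3 1b->0 2a->0 2b->0 3a->4 3b->2 4a->0 4b->1

Fold the examples into a partial DFA from state 0: repeatedly fix the first undefined (state, symbol) met by the shortest-then-alphabetical prefix, trying targets in increasing order and rejecting any under which an Accept and a Reject string meet in one state with the same remainder; add a state when all current targets are rejected. Accepting states are where Accept strings end.
a: 0a undefined. 0a->0: no, aa/aaa meet in 0. Open state 1: 0a->1.
b: 0b undefined. 0b->0: no, a/ba meet in 1. 0b->1: no, aa/ba meet in 1 with "a" left. Open state 2: 0b->2.
aa: 1a undefined. 1a->0: no, a/aaa meet in 1. 1a->1: no, aa/aaa meet in 1. 1a->2: no, aa/b meet in 2. Open state 3: 1a->3.
ab: 1b undefined. 1b->0: ok.
ba: 2a undefined. 2a->0: ok.
bb: 2b undefined. 2b->0: ok.
aaa: 3a undefined. 3a->0: no, aaab/bbb meet in 2. 3a->1: no, a/aaa meet in 1. 3a->2: no, aaab/ba meet in 0. 3a->3: no, aa/aaa meet in 3. Open state 4: 3a->4.
aaaa: 4a undefined. 4a->0: ok.
aaab: 4b undefined. 4b->0: no, aaab/ba meet in 0. 4b->1: ok.
bbaab: 3b undefined. 3b->0: no, a/bbaaba meet in 1. 3b->1: no, aa/bbaaba meet in 3. 3b->2: ok.
All examples now run through 5 states with every (state, symbol) defined. Accept strings end in {1,3}, Reject strings end in {0,2,4}; accept={1,3}.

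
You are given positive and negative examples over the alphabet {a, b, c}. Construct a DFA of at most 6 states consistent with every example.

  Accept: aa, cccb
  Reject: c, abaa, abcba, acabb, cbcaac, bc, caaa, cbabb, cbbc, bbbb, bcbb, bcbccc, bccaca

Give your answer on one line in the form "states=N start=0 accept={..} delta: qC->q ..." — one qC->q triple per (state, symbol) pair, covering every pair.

states=4 start=0 accept={0} delta: 0a->0 0b->1 0c->1 1a->1 1b->1 1c->2 2a->0 2b->1 2c->3 3a->0 3b->0 3c->1

Grow the machine one transition at a time. Run the examples from 0; the earliest place one falls off (shortest prefix, ties alphabetical) gets sent to the lowest-numbered state that keeps every Accept/Reject pair distinguishable — a pair clashes when both reach the same state with identical unread suffix — and to a fresh state only if none does.
a: 0a undefined. 0a->0: ok.
b: 0b undefined. 0b->0: no, aa/abaa meet in 0. Open state 1: 0b->1.
c: 0c undefined. 0c->0: no, aa/c meet in 0. 0c->1: ok.
bb: 1b undefined. 1b->0: no, aa/cbabb meet in 0. 1b->1: ok.
bc: 1c undefined. 1c->0: no, aa/bc meet in 0. 1c->1: no, cccb/c meet in 1. Open state 2: 1c->2.
ca: 1a undefined. 1a->0: no, aa/abaa meet in 0. 1a->1: ok.
bcb: 2b undefined. 2b->0: no, aa/abcba meet in 0. 2b->1: ok.
bcc: 2c undefined. 2c->0: no, cccb/c meet in 1. 2c->1: no, cccb/c meet in 1. 2c->2: no, cccb/c meet in 1. Open state 3: 2c->3.
bcca: 3a undefined. 3a->0: ok.
cbca: 2a undefined. 2a->0: ok.
cccb: 3b undefined. 3b->0: ok.
bcbccc: 3c undefined. 3c->0: no, aa/bcbccc meet in 0. 3c->1: ok.
All examples now run through 4 states with every (state, symbol) defined. Accept strings end in {0}, Reject strings end in {1,2}; accept={0}.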